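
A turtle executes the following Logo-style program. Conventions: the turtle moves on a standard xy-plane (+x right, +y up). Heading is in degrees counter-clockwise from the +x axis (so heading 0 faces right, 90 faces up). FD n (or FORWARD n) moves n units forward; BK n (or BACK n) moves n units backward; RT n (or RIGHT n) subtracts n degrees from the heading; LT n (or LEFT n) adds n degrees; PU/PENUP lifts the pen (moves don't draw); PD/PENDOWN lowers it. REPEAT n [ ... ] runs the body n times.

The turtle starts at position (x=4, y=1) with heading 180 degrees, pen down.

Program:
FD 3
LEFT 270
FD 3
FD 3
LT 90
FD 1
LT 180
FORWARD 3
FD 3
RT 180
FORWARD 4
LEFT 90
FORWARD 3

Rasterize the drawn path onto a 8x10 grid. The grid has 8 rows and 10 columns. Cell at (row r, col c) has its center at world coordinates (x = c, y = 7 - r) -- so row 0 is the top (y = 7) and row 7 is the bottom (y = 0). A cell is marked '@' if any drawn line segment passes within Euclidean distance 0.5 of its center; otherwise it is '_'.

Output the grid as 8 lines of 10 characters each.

Answer: @@@@@@@___
_@@_______
_@@_______
_@@_______
_@________
_@________
_@@@@_____
__________

Derivation:
Segment 0: (4,1) -> (1,1)
Segment 1: (1,1) -> (1,4)
Segment 2: (1,4) -> (1,7)
Segment 3: (1,7) -> (0,7)
Segment 4: (0,7) -> (3,7)
Segment 5: (3,7) -> (6,7)
Segment 6: (6,7) -> (2,7)
Segment 7: (2,7) -> (2,4)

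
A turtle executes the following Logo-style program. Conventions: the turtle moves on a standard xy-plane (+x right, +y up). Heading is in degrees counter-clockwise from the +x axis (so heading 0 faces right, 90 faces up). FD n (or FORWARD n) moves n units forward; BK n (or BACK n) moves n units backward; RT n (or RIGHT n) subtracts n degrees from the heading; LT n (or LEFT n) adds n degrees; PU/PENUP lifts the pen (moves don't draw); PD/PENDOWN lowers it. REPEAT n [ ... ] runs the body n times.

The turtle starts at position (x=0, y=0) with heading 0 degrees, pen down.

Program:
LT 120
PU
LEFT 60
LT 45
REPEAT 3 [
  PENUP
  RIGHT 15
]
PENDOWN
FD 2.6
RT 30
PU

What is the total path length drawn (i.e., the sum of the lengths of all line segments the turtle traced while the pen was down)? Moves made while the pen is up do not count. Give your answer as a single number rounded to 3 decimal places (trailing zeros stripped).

Answer: 2.6

Derivation:
Executing turtle program step by step:
Start: pos=(0,0), heading=0, pen down
LT 120: heading 0 -> 120
PU: pen up
LT 60: heading 120 -> 180
LT 45: heading 180 -> 225
REPEAT 3 [
  -- iteration 1/3 --
  PU: pen up
  RT 15: heading 225 -> 210
  -- iteration 2/3 --
  PU: pen up
  RT 15: heading 210 -> 195
  -- iteration 3/3 --
  PU: pen up
  RT 15: heading 195 -> 180
]
PD: pen down
FD 2.6: (0,0) -> (-2.6,0) [heading=180, draw]
RT 30: heading 180 -> 150
PU: pen up
Final: pos=(-2.6,0), heading=150, 1 segment(s) drawn

Segment lengths:
  seg 1: (0,0) -> (-2.6,0), length = 2.6
Total = 2.6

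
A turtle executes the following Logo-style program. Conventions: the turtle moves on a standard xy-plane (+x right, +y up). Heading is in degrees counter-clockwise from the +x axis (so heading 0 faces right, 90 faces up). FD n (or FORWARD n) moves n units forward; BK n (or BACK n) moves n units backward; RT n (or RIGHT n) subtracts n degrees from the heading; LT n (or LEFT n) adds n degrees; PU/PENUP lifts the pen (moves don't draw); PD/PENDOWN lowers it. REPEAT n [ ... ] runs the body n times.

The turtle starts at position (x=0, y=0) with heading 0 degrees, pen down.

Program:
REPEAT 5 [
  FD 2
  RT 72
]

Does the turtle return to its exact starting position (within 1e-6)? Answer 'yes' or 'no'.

Answer: yes

Derivation:
Executing turtle program step by step:
Start: pos=(0,0), heading=0, pen down
REPEAT 5 [
  -- iteration 1/5 --
  FD 2: (0,0) -> (2,0) [heading=0, draw]
  RT 72: heading 0 -> 288
  -- iteration 2/5 --
  FD 2: (2,0) -> (2.618,-1.902) [heading=288, draw]
  RT 72: heading 288 -> 216
  -- iteration 3/5 --
  FD 2: (2.618,-1.902) -> (1,-3.078) [heading=216, draw]
  RT 72: heading 216 -> 144
  -- iteration 4/5 --
  FD 2: (1,-3.078) -> (-0.618,-1.902) [heading=144, draw]
  RT 72: heading 144 -> 72
  -- iteration 5/5 --
  FD 2: (-0.618,-1.902) -> (0,0) [heading=72, draw]
  RT 72: heading 72 -> 0
]
Final: pos=(0,0), heading=0, 5 segment(s) drawn

Start position: (0, 0)
Final position: (0, 0)
Distance = 0; < 1e-6 -> CLOSED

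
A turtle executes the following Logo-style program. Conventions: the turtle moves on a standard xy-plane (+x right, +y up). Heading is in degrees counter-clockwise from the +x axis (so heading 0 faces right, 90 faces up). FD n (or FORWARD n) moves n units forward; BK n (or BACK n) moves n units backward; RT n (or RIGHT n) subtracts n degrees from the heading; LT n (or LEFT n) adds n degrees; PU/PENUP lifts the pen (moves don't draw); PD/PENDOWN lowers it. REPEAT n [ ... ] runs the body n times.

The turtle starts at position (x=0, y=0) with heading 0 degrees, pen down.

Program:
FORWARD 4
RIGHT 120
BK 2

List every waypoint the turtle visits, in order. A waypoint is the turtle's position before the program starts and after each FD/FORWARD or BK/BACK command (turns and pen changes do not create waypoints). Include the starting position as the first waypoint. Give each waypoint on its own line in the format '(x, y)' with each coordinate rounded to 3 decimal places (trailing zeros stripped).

Answer: (0, 0)
(4, 0)
(5, 1.732)

Derivation:
Executing turtle program step by step:
Start: pos=(0,0), heading=0, pen down
FD 4: (0,0) -> (4,0) [heading=0, draw]
RT 120: heading 0 -> 240
BK 2: (4,0) -> (5,1.732) [heading=240, draw]
Final: pos=(5,1.732), heading=240, 2 segment(s) drawn
Waypoints (3 total):
(0, 0)
(4, 0)
(5, 1.732)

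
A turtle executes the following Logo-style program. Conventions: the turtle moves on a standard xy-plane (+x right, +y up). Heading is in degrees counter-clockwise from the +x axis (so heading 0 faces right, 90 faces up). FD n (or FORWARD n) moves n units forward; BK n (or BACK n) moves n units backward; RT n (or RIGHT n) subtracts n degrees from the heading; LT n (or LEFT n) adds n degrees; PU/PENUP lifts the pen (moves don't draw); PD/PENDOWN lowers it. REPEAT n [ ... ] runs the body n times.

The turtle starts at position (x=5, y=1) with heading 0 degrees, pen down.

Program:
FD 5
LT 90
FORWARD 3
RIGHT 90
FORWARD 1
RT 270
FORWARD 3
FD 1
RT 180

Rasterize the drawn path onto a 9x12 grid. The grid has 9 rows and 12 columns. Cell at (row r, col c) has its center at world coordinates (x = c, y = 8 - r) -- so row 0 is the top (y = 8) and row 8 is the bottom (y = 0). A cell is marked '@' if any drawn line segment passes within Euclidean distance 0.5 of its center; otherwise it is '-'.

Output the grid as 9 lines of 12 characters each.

Answer: -----------@
-----------@
-----------@
-----------@
----------@@
----------@-
----------@-
-----@@@@@@-
------------

Derivation:
Segment 0: (5,1) -> (10,1)
Segment 1: (10,1) -> (10,4)
Segment 2: (10,4) -> (11,4)
Segment 3: (11,4) -> (11,7)
Segment 4: (11,7) -> (11,8)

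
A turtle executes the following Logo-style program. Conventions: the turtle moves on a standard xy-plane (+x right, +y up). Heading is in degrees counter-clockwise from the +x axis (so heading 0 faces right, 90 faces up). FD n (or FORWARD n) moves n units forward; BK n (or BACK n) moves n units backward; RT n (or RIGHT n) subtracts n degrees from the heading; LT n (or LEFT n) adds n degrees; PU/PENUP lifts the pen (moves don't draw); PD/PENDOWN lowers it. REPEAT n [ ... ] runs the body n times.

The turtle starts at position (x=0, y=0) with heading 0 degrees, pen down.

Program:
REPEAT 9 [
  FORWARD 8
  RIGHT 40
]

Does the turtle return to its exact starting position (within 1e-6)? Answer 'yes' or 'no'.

Answer: yes

Derivation:
Executing turtle program step by step:
Start: pos=(0,0), heading=0, pen down
REPEAT 9 [
  -- iteration 1/9 --
  FD 8: (0,0) -> (8,0) [heading=0, draw]
  RT 40: heading 0 -> 320
  -- iteration 2/9 --
  FD 8: (8,0) -> (14.128,-5.142) [heading=320, draw]
  RT 40: heading 320 -> 280
  -- iteration 3/9 --
  FD 8: (14.128,-5.142) -> (15.518,-13.021) [heading=280, draw]
  RT 40: heading 280 -> 240
  -- iteration 4/9 --
  FD 8: (15.518,-13.021) -> (11.518,-19.949) [heading=240, draw]
  RT 40: heading 240 -> 200
  -- iteration 5/9 --
  FD 8: (11.518,-19.949) -> (4,-22.685) [heading=200, draw]
  RT 40: heading 200 -> 160
  -- iteration 6/9 --
  FD 8: (4,-22.685) -> (-3.518,-19.949) [heading=160, draw]
  RT 40: heading 160 -> 120
  -- iteration 7/9 --
  FD 8: (-3.518,-19.949) -> (-7.518,-13.021) [heading=120, draw]
  RT 40: heading 120 -> 80
  -- iteration 8/9 --
  FD 8: (-7.518,-13.021) -> (-6.128,-5.142) [heading=80, draw]
  RT 40: heading 80 -> 40
  -- iteration 9/9 --
  FD 8: (-6.128,-5.142) -> (0,0) [heading=40, draw]
  RT 40: heading 40 -> 0
]
Final: pos=(0,0), heading=0, 9 segment(s) drawn

Start position: (0, 0)
Final position: (0, 0)
Distance = 0; < 1e-6 -> CLOSED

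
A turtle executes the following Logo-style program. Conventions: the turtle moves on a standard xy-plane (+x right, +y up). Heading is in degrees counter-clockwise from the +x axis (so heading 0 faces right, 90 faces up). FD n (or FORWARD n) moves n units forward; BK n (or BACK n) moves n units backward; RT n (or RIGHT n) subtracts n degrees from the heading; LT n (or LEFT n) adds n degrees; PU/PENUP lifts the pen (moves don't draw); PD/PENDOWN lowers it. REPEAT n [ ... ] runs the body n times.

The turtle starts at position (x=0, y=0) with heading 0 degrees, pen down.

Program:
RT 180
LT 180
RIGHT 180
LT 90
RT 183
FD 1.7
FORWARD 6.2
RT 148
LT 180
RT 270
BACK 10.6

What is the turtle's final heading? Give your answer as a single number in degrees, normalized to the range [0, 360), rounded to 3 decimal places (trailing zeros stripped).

Answer: 209

Derivation:
Executing turtle program step by step:
Start: pos=(0,0), heading=0, pen down
RT 180: heading 0 -> 180
LT 180: heading 180 -> 0
RT 180: heading 0 -> 180
LT 90: heading 180 -> 270
RT 183: heading 270 -> 87
FD 1.7: (0,0) -> (0.089,1.698) [heading=87, draw]
FD 6.2: (0.089,1.698) -> (0.413,7.889) [heading=87, draw]
RT 148: heading 87 -> 299
LT 180: heading 299 -> 119
RT 270: heading 119 -> 209
BK 10.6: (0.413,7.889) -> (9.684,13.028) [heading=209, draw]
Final: pos=(9.684,13.028), heading=209, 3 segment(s) drawn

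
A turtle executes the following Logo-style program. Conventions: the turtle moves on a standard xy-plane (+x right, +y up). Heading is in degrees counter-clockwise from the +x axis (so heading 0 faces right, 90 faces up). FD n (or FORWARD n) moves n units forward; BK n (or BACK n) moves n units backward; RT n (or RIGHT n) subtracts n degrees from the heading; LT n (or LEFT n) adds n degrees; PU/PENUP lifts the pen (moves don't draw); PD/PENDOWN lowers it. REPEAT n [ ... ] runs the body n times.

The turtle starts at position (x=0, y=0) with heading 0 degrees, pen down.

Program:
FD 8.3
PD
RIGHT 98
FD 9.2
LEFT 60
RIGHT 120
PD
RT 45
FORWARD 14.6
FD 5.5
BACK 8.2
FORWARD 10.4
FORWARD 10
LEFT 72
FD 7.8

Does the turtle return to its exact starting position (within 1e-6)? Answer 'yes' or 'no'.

Executing turtle program step by step:
Start: pos=(0,0), heading=0, pen down
FD 8.3: (0,0) -> (8.3,0) [heading=0, draw]
PD: pen down
RT 98: heading 0 -> 262
FD 9.2: (8.3,0) -> (7.02,-9.11) [heading=262, draw]
LT 60: heading 262 -> 322
RT 120: heading 322 -> 202
PD: pen down
RT 45: heading 202 -> 157
FD 14.6: (7.02,-9.11) -> (-6.42,-3.406) [heading=157, draw]
FD 5.5: (-6.42,-3.406) -> (-11.483,-1.257) [heading=157, draw]
BK 8.2: (-11.483,-1.257) -> (-3.934,-4.461) [heading=157, draw]
FD 10.4: (-3.934,-4.461) -> (-13.508,-0.397) [heading=157, draw]
FD 10: (-13.508,-0.397) -> (-22.713,3.51) [heading=157, draw]
LT 72: heading 157 -> 229
FD 7.8: (-22.713,3.51) -> (-27.83,-2.377) [heading=229, draw]
Final: pos=(-27.83,-2.377), heading=229, 8 segment(s) drawn

Start position: (0, 0)
Final position: (-27.83, -2.377)
Distance = 27.931; >= 1e-6 -> NOT closed

Answer: no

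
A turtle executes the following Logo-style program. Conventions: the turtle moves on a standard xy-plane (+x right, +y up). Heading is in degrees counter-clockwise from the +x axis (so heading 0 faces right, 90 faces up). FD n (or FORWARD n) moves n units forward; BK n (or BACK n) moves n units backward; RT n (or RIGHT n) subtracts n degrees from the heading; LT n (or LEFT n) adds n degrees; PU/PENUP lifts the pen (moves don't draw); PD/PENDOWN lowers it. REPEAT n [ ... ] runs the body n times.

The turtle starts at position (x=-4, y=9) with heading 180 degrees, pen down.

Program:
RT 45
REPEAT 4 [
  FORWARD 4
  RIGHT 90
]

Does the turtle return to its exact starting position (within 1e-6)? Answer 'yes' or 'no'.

Answer: yes

Derivation:
Executing turtle program step by step:
Start: pos=(-4,9), heading=180, pen down
RT 45: heading 180 -> 135
REPEAT 4 [
  -- iteration 1/4 --
  FD 4: (-4,9) -> (-6.828,11.828) [heading=135, draw]
  RT 90: heading 135 -> 45
  -- iteration 2/4 --
  FD 4: (-6.828,11.828) -> (-4,14.657) [heading=45, draw]
  RT 90: heading 45 -> 315
  -- iteration 3/4 --
  FD 4: (-4,14.657) -> (-1.172,11.828) [heading=315, draw]
  RT 90: heading 315 -> 225
  -- iteration 4/4 --
  FD 4: (-1.172,11.828) -> (-4,9) [heading=225, draw]
  RT 90: heading 225 -> 135
]
Final: pos=(-4,9), heading=135, 4 segment(s) drawn

Start position: (-4, 9)
Final position: (-4, 9)
Distance = 0; < 1e-6 -> CLOSED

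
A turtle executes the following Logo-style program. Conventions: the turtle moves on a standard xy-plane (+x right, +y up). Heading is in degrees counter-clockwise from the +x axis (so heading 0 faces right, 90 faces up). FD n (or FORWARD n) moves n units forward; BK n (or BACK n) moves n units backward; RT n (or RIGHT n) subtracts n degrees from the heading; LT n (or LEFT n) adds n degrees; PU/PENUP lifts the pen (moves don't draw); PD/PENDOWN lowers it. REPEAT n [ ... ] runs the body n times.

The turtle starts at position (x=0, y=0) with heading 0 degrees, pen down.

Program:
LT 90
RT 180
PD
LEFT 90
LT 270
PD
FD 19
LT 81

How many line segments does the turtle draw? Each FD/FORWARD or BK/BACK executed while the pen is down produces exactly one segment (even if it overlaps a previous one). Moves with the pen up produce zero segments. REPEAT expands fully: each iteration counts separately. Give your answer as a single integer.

Answer: 1

Derivation:
Executing turtle program step by step:
Start: pos=(0,0), heading=0, pen down
LT 90: heading 0 -> 90
RT 180: heading 90 -> 270
PD: pen down
LT 90: heading 270 -> 0
LT 270: heading 0 -> 270
PD: pen down
FD 19: (0,0) -> (0,-19) [heading=270, draw]
LT 81: heading 270 -> 351
Final: pos=(0,-19), heading=351, 1 segment(s) drawn
Segments drawn: 1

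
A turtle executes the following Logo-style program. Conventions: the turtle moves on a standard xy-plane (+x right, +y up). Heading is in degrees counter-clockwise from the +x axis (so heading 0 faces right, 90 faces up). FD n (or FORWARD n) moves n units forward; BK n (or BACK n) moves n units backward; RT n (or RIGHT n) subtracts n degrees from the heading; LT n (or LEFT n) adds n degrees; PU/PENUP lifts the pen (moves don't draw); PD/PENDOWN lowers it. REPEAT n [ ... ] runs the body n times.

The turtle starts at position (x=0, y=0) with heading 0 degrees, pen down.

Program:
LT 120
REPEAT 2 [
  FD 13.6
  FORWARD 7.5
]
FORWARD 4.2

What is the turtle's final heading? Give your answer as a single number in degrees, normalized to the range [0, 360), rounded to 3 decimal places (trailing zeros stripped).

Executing turtle program step by step:
Start: pos=(0,0), heading=0, pen down
LT 120: heading 0 -> 120
REPEAT 2 [
  -- iteration 1/2 --
  FD 13.6: (0,0) -> (-6.8,11.778) [heading=120, draw]
  FD 7.5: (-6.8,11.778) -> (-10.55,18.273) [heading=120, draw]
  -- iteration 2/2 --
  FD 13.6: (-10.55,18.273) -> (-17.35,30.051) [heading=120, draw]
  FD 7.5: (-17.35,30.051) -> (-21.1,36.546) [heading=120, draw]
]
FD 4.2: (-21.1,36.546) -> (-23.2,40.184) [heading=120, draw]
Final: pos=(-23.2,40.184), heading=120, 5 segment(s) drawn

Answer: 120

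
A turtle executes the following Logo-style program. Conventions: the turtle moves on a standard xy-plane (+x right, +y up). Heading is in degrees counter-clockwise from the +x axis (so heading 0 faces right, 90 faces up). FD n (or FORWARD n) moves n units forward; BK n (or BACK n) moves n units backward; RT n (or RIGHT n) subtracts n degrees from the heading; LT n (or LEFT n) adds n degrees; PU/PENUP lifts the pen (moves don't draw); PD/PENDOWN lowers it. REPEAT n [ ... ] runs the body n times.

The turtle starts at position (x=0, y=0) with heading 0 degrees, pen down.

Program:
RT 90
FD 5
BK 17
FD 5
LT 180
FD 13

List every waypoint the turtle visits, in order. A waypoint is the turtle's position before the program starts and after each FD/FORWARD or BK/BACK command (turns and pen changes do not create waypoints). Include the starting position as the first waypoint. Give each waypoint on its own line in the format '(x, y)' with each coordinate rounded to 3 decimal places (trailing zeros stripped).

Executing turtle program step by step:
Start: pos=(0,0), heading=0, pen down
RT 90: heading 0 -> 270
FD 5: (0,0) -> (0,-5) [heading=270, draw]
BK 17: (0,-5) -> (0,12) [heading=270, draw]
FD 5: (0,12) -> (0,7) [heading=270, draw]
LT 180: heading 270 -> 90
FD 13: (0,7) -> (0,20) [heading=90, draw]
Final: pos=(0,20), heading=90, 4 segment(s) drawn
Waypoints (5 total):
(0, 0)
(0, -5)
(0, 12)
(0, 7)
(0, 20)

Answer: (0, 0)
(0, -5)
(0, 12)
(0, 7)
(0, 20)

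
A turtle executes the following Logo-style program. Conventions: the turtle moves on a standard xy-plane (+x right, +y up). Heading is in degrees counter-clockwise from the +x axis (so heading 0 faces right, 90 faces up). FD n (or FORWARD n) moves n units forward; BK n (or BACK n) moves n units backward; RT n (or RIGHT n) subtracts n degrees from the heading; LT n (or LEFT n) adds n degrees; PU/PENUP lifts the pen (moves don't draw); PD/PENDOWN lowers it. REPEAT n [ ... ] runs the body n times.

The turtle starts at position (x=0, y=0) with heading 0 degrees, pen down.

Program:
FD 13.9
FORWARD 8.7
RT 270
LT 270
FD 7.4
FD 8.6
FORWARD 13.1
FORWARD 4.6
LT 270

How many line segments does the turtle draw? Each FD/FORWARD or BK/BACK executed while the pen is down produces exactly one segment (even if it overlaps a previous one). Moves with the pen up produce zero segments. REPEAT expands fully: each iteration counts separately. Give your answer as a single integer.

Executing turtle program step by step:
Start: pos=(0,0), heading=0, pen down
FD 13.9: (0,0) -> (13.9,0) [heading=0, draw]
FD 8.7: (13.9,0) -> (22.6,0) [heading=0, draw]
RT 270: heading 0 -> 90
LT 270: heading 90 -> 0
FD 7.4: (22.6,0) -> (30,0) [heading=0, draw]
FD 8.6: (30,0) -> (38.6,0) [heading=0, draw]
FD 13.1: (38.6,0) -> (51.7,0) [heading=0, draw]
FD 4.6: (51.7,0) -> (56.3,0) [heading=0, draw]
LT 270: heading 0 -> 270
Final: pos=(56.3,0), heading=270, 6 segment(s) drawn
Segments drawn: 6

Answer: 6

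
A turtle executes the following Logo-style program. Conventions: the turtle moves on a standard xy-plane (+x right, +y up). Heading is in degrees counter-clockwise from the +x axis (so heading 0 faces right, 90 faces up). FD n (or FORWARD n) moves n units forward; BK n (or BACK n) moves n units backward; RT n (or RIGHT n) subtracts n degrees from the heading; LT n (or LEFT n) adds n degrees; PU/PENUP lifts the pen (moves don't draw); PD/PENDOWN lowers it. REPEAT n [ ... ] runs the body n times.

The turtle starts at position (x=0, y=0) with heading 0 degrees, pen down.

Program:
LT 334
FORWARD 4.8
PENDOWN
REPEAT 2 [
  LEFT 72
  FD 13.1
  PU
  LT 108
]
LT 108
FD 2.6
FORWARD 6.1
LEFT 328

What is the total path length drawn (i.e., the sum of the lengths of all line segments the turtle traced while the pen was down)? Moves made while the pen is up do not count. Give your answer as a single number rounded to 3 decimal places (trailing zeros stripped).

Executing turtle program step by step:
Start: pos=(0,0), heading=0, pen down
LT 334: heading 0 -> 334
FD 4.8: (0,0) -> (4.314,-2.104) [heading=334, draw]
PD: pen down
REPEAT 2 [
  -- iteration 1/2 --
  LT 72: heading 334 -> 46
  FD 13.1: (4.314,-2.104) -> (13.414,7.319) [heading=46, draw]
  PU: pen up
  LT 108: heading 46 -> 154
  -- iteration 2/2 --
  LT 72: heading 154 -> 226
  FD 13.1: (13.414,7.319) -> (4.314,-2.104) [heading=226, move]
  PU: pen up
  LT 108: heading 226 -> 334
]
LT 108: heading 334 -> 82
FD 2.6: (4.314,-2.104) -> (4.676,0.471) [heading=82, move]
FD 6.1: (4.676,0.471) -> (5.525,6.511) [heading=82, move]
LT 328: heading 82 -> 50
Final: pos=(5.525,6.511), heading=50, 2 segment(s) drawn

Segment lengths:
  seg 1: (0,0) -> (4.314,-2.104), length = 4.8
  seg 2: (4.314,-2.104) -> (13.414,7.319), length = 13.1
Total = 17.9

Answer: 17.9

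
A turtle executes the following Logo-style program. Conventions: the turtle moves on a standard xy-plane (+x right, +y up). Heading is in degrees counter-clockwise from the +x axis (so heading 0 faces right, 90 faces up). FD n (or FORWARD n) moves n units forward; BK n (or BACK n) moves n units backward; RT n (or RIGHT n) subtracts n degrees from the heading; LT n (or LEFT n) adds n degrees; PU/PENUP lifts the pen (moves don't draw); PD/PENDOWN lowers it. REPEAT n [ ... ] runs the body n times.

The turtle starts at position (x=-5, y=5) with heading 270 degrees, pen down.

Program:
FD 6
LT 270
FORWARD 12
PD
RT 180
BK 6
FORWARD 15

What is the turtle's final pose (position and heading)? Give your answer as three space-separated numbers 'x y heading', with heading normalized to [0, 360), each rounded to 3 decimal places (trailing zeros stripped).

Executing turtle program step by step:
Start: pos=(-5,5), heading=270, pen down
FD 6: (-5,5) -> (-5,-1) [heading=270, draw]
LT 270: heading 270 -> 180
FD 12: (-5,-1) -> (-17,-1) [heading=180, draw]
PD: pen down
RT 180: heading 180 -> 0
BK 6: (-17,-1) -> (-23,-1) [heading=0, draw]
FD 15: (-23,-1) -> (-8,-1) [heading=0, draw]
Final: pos=(-8,-1), heading=0, 4 segment(s) drawn

Answer: -8 -1 0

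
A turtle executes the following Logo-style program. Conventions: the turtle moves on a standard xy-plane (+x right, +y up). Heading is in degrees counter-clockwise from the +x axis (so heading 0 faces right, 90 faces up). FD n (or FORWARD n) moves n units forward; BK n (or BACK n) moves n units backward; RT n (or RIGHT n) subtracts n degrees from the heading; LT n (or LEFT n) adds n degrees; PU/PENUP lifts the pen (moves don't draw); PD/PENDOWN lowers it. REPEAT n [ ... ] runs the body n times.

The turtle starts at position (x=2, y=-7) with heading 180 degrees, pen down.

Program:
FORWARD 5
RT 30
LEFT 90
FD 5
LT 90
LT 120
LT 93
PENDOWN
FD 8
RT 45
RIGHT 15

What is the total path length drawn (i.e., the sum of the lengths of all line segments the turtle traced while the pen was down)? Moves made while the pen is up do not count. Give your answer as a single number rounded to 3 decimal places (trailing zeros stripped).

Answer: 18

Derivation:
Executing turtle program step by step:
Start: pos=(2,-7), heading=180, pen down
FD 5: (2,-7) -> (-3,-7) [heading=180, draw]
RT 30: heading 180 -> 150
LT 90: heading 150 -> 240
FD 5: (-3,-7) -> (-5.5,-11.33) [heading=240, draw]
LT 90: heading 240 -> 330
LT 120: heading 330 -> 90
LT 93: heading 90 -> 183
PD: pen down
FD 8: (-5.5,-11.33) -> (-13.489,-11.749) [heading=183, draw]
RT 45: heading 183 -> 138
RT 15: heading 138 -> 123
Final: pos=(-13.489,-11.749), heading=123, 3 segment(s) drawn

Segment lengths:
  seg 1: (2,-7) -> (-3,-7), length = 5
  seg 2: (-3,-7) -> (-5.5,-11.33), length = 5
  seg 3: (-5.5,-11.33) -> (-13.489,-11.749), length = 8
Total = 18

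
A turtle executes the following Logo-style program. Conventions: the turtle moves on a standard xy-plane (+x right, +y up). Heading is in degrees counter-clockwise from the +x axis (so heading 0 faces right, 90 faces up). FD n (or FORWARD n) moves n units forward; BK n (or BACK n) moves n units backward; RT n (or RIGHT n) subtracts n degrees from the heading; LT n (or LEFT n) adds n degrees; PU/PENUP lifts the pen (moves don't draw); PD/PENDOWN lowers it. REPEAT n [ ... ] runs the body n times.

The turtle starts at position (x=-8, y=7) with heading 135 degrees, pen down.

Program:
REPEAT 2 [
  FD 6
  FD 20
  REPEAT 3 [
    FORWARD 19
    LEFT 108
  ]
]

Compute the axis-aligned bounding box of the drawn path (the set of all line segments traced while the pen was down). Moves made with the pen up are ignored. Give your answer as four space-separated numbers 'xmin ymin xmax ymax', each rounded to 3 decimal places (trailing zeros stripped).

Executing turtle program step by step:
Start: pos=(-8,7), heading=135, pen down
REPEAT 2 [
  -- iteration 1/2 --
  FD 6: (-8,7) -> (-12.243,11.243) [heading=135, draw]
  FD 20: (-12.243,11.243) -> (-26.385,25.385) [heading=135, draw]
  REPEAT 3 [
    -- iteration 1/3 --
    FD 19: (-26.385,25.385) -> (-39.82,38.82) [heading=135, draw]
    LT 108: heading 135 -> 243
    -- iteration 2/3 --
    FD 19: (-39.82,38.82) -> (-48.446,21.891) [heading=243, draw]
    LT 108: heading 243 -> 351
    -- iteration 3/3 --
    FD 19: (-48.446,21.891) -> (-29.68,18.918) [heading=351, draw]
    LT 108: heading 351 -> 99
  ]
  -- iteration 2/2 --
  FD 6: (-29.68,18.918) -> (-30.618,24.845) [heading=99, draw]
  FD 20: (-30.618,24.845) -> (-33.747,44.598) [heading=99, draw]
  REPEAT 3 [
    -- iteration 1/3 --
    FD 19: (-33.747,44.598) -> (-36.719,63.364) [heading=99, draw]
    LT 108: heading 99 -> 207
    -- iteration 2/3 --
    FD 19: (-36.719,63.364) -> (-53.648,54.739) [heading=207, draw]
    LT 108: heading 207 -> 315
    -- iteration 3/3 --
    FD 19: (-53.648,54.739) -> (-40.213,41.304) [heading=315, draw]
    LT 108: heading 315 -> 63
  ]
]
Final: pos=(-40.213,41.304), heading=63, 10 segment(s) drawn

Segment endpoints: x in {-53.648, -48.446, -40.213, -39.82, -36.719, -33.747, -30.618, -29.68, -26.385, -12.243, -8}, y in {7, 11.243, 18.918, 21.891, 24.845, 25.385, 38.82, 41.304, 44.598, 54.739, 63.364}
xmin=-53.648, ymin=7, xmax=-8, ymax=63.364

Answer: -53.648 7 -8 63.364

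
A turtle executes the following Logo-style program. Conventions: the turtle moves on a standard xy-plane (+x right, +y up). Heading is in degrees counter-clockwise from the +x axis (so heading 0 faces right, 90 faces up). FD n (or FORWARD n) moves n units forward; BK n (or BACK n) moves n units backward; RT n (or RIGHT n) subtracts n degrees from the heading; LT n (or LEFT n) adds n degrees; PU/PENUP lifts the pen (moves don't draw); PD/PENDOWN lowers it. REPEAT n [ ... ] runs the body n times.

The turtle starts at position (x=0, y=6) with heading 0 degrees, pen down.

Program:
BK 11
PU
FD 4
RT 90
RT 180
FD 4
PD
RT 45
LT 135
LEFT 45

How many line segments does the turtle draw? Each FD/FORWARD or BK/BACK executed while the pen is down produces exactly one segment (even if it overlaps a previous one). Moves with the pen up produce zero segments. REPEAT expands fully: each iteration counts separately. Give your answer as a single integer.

Answer: 1

Derivation:
Executing turtle program step by step:
Start: pos=(0,6), heading=0, pen down
BK 11: (0,6) -> (-11,6) [heading=0, draw]
PU: pen up
FD 4: (-11,6) -> (-7,6) [heading=0, move]
RT 90: heading 0 -> 270
RT 180: heading 270 -> 90
FD 4: (-7,6) -> (-7,10) [heading=90, move]
PD: pen down
RT 45: heading 90 -> 45
LT 135: heading 45 -> 180
LT 45: heading 180 -> 225
Final: pos=(-7,10), heading=225, 1 segment(s) drawn
Segments drawn: 1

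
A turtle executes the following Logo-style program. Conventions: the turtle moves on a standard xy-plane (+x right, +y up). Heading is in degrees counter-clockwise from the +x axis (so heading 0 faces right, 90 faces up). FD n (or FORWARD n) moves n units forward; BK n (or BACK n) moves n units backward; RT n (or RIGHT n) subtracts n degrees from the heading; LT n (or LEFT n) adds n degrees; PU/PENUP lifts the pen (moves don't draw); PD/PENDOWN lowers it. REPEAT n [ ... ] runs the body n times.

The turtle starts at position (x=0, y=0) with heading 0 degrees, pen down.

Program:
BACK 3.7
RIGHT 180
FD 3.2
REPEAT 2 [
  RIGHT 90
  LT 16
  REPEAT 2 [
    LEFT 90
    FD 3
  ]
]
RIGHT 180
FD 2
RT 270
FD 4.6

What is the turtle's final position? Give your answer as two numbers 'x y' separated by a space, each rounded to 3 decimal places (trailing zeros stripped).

Executing turtle program step by step:
Start: pos=(0,0), heading=0, pen down
BK 3.7: (0,0) -> (-3.7,0) [heading=0, draw]
RT 180: heading 0 -> 180
FD 3.2: (-3.7,0) -> (-6.9,0) [heading=180, draw]
REPEAT 2 [
  -- iteration 1/2 --
  RT 90: heading 180 -> 90
  LT 16: heading 90 -> 106
  REPEAT 2 [
    -- iteration 1/2 --
    LT 90: heading 106 -> 196
    FD 3: (-6.9,0) -> (-9.784,-0.827) [heading=196, draw]
    -- iteration 2/2 --
    LT 90: heading 196 -> 286
    FD 3: (-9.784,-0.827) -> (-8.957,-3.711) [heading=286, draw]
  ]
  -- iteration 2/2 --
  RT 90: heading 286 -> 196
  LT 16: heading 196 -> 212
  REPEAT 2 [
    -- iteration 1/2 --
    LT 90: heading 212 -> 302
    FD 3: (-8.957,-3.711) -> (-7.367,-6.255) [heading=302, draw]
    -- iteration 2/2 --
    LT 90: heading 302 -> 32
    FD 3: (-7.367,-6.255) -> (-4.823,-4.665) [heading=32, draw]
  ]
]
RT 180: heading 32 -> 212
FD 2: (-4.823,-4.665) -> (-6.519,-5.725) [heading=212, draw]
RT 270: heading 212 -> 302
FD 4.6: (-6.519,-5.725) -> (-4.081,-9.626) [heading=302, draw]
Final: pos=(-4.081,-9.626), heading=302, 8 segment(s) drawn

Answer: -4.081 -9.626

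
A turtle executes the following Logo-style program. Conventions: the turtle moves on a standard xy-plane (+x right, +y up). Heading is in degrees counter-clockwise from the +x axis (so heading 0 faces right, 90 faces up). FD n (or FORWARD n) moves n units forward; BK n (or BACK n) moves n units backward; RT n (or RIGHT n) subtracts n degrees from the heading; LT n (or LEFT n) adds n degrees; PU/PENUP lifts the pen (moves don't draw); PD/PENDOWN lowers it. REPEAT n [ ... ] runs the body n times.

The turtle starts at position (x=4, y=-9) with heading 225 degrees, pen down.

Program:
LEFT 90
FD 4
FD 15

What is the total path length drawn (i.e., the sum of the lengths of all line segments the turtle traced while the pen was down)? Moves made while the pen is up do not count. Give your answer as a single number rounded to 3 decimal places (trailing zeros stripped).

Executing turtle program step by step:
Start: pos=(4,-9), heading=225, pen down
LT 90: heading 225 -> 315
FD 4: (4,-9) -> (6.828,-11.828) [heading=315, draw]
FD 15: (6.828,-11.828) -> (17.435,-22.435) [heading=315, draw]
Final: pos=(17.435,-22.435), heading=315, 2 segment(s) drawn

Segment lengths:
  seg 1: (4,-9) -> (6.828,-11.828), length = 4
  seg 2: (6.828,-11.828) -> (17.435,-22.435), length = 15
Total = 19

Answer: 19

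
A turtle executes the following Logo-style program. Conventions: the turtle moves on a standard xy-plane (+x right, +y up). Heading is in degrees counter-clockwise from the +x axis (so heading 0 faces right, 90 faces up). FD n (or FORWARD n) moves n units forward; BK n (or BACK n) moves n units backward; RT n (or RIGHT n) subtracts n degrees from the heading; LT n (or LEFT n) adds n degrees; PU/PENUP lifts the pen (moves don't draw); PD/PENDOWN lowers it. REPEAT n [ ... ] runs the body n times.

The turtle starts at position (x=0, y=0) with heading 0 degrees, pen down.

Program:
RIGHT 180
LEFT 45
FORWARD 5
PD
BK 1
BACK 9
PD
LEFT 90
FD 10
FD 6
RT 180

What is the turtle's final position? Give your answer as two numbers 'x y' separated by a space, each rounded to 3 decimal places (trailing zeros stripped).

Executing turtle program step by step:
Start: pos=(0,0), heading=0, pen down
RT 180: heading 0 -> 180
LT 45: heading 180 -> 225
FD 5: (0,0) -> (-3.536,-3.536) [heading=225, draw]
PD: pen down
BK 1: (-3.536,-3.536) -> (-2.828,-2.828) [heading=225, draw]
BK 9: (-2.828,-2.828) -> (3.536,3.536) [heading=225, draw]
PD: pen down
LT 90: heading 225 -> 315
FD 10: (3.536,3.536) -> (10.607,-3.536) [heading=315, draw]
FD 6: (10.607,-3.536) -> (14.849,-7.778) [heading=315, draw]
RT 180: heading 315 -> 135
Final: pos=(14.849,-7.778), heading=135, 5 segment(s) drawn

Answer: 14.849 -7.778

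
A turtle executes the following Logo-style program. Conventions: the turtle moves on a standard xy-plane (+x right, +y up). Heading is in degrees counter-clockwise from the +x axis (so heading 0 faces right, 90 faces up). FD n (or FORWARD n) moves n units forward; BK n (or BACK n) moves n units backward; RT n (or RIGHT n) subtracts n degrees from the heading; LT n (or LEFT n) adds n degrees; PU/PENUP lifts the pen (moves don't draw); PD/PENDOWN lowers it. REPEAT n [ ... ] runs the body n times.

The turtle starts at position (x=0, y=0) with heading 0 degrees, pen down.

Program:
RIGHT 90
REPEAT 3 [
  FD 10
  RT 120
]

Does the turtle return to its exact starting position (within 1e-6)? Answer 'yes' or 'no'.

Answer: yes

Derivation:
Executing turtle program step by step:
Start: pos=(0,0), heading=0, pen down
RT 90: heading 0 -> 270
REPEAT 3 [
  -- iteration 1/3 --
  FD 10: (0,0) -> (0,-10) [heading=270, draw]
  RT 120: heading 270 -> 150
  -- iteration 2/3 --
  FD 10: (0,-10) -> (-8.66,-5) [heading=150, draw]
  RT 120: heading 150 -> 30
  -- iteration 3/3 --
  FD 10: (-8.66,-5) -> (0,0) [heading=30, draw]
  RT 120: heading 30 -> 270
]
Final: pos=(0,0), heading=270, 3 segment(s) drawn

Start position: (0, 0)
Final position: (0, 0)
Distance = 0; < 1e-6 -> CLOSED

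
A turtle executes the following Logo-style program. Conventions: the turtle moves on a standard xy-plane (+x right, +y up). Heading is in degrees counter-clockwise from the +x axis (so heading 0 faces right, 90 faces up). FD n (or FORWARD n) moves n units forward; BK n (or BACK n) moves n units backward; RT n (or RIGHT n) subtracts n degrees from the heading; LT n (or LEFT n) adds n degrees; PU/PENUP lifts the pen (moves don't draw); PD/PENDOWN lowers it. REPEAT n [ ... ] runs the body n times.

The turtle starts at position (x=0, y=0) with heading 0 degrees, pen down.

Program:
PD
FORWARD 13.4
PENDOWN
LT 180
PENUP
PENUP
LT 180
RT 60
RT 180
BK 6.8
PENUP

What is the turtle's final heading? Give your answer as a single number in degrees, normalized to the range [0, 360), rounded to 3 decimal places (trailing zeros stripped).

Answer: 120

Derivation:
Executing turtle program step by step:
Start: pos=(0,0), heading=0, pen down
PD: pen down
FD 13.4: (0,0) -> (13.4,0) [heading=0, draw]
PD: pen down
LT 180: heading 0 -> 180
PU: pen up
PU: pen up
LT 180: heading 180 -> 0
RT 60: heading 0 -> 300
RT 180: heading 300 -> 120
BK 6.8: (13.4,0) -> (16.8,-5.889) [heading=120, move]
PU: pen up
Final: pos=(16.8,-5.889), heading=120, 1 segment(s) drawn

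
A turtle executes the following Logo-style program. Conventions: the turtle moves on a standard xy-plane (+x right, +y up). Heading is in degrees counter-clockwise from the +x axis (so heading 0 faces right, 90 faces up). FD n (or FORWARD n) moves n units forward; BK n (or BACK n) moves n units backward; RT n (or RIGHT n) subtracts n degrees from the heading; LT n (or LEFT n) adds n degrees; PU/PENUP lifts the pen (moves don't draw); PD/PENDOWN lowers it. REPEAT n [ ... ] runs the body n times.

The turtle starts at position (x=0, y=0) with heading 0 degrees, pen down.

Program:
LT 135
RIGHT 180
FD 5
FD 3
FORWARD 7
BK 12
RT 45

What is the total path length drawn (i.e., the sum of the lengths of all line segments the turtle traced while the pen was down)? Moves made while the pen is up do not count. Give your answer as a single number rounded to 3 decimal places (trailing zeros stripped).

Answer: 27

Derivation:
Executing turtle program step by step:
Start: pos=(0,0), heading=0, pen down
LT 135: heading 0 -> 135
RT 180: heading 135 -> 315
FD 5: (0,0) -> (3.536,-3.536) [heading=315, draw]
FD 3: (3.536,-3.536) -> (5.657,-5.657) [heading=315, draw]
FD 7: (5.657,-5.657) -> (10.607,-10.607) [heading=315, draw]
BK 12: (10.607,-10.607) -> (2.121,-2.121) [heading=315, draw]
RT 45: heading 315 -> 270
Final: pos=(2.121,-2.121), heading=270, 4 segment(s) drawn

Segment lengths:
  seg 1: (0,0) -> (3.536,-3.536), length = 5
  seg 2: (3.536,-3.536) -> (5.657,-5.657), length = 3
  seg 3: (5.657,-5.657) -> (10.607,-10.607), length = 7
  seg 4: (10.607,-10.607) -> (2.121,-2.121), length = 12
Total = 27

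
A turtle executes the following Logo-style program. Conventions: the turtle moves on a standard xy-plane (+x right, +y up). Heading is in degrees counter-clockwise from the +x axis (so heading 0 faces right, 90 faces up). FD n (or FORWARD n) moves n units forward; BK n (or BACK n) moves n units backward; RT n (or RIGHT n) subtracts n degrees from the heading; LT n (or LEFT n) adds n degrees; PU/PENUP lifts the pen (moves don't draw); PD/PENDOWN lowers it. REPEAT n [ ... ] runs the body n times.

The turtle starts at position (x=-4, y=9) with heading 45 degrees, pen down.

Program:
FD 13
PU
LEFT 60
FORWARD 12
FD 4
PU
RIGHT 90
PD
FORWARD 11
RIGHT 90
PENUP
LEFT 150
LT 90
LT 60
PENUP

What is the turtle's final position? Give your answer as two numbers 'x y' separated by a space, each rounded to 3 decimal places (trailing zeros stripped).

Answer: 11.676 36.494

Derivation:
Executing turtle program step by step:
Start: pos=(-4,9), heading=45, pen down
FD 13: (-4,9) -> (5.192,18.192) [heading=45, draw]
PU: pen up
LT 60: heading 45 -> 105
FD 12: (5.192,18.192) -> (2.087,29.783) [heading=105, move]
FD 4: (2.087,29.783) -> (1.051,33.647) [heading=105, move]
PU: pen up
RT 90: heading 105 -> 15
PD: pen down
FD 11: (1.051,33.647) -> (11.676,36.494) [heading=15, draw]
RT 90: heading 15 -> 285
PU: pen up
LT 150: heading 285 -> 75
LT 90: heading 75 -> 165
LT 60: heading 165 -> 225
PU: pen up
Final: pos=(11.676,36.494), heading=225, 2 segment(s) drawn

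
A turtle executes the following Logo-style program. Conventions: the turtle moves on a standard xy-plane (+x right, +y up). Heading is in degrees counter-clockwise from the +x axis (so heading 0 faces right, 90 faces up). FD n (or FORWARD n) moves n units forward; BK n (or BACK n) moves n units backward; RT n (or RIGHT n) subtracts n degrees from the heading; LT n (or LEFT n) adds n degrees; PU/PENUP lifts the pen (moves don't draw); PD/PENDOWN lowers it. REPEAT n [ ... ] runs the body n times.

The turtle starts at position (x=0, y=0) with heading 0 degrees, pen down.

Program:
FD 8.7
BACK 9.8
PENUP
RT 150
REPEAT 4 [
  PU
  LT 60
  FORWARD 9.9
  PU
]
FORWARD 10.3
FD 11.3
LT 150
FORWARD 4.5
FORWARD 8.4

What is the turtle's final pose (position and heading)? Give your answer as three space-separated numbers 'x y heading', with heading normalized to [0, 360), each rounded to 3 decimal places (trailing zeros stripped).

Answer: 9.597 10.428 240

Derivation:
Executing turtle program step by step:
Start: pos=(0,0), heading=0, pen down
FD 8.7: (0,0) -> (8.7,0) [heading=0, draw]
BK 9.8: (8.7,0) -> (-1.1,0) [heading=0, draw]
PU: pen up
RT 150: heading 0 -> 210
REPEAT 4 [
  -- iteration 1/4 --
  PU: pen up
  LT 60: heading 210 -> 270
  FD 9.9: (-1.1,0) -> (-1.1,-9.9) [heading=270, move]
  PU: pen up
  -- iteration 2/4 --
  PU: pen up
  LT 60: heading 270 -> 330
  FD 9.9: (-1.1,-9.9) -> (7.474,-14.85) [heading=330, move]
  PU: pen up
  -- iteration 3/4 --
  PU: pen up
  LT 60: heading 330 -> 30
  FD 9.9: (7.474,-14.85) -> (16.047,-9.9) [heading=30, move]
  PU: pen up
  -- iteration 4/4 --
  PU: pen up
  LT 60: heading 30 -> 90
  FD 9.9: (16.047,-9.9) -> (16.047,0) [heading=90, move]
  PU: pen up
]
FD 10.3: (16.047,0) -> (16.047,10.3) [heading=90, move]
FD 11.3: (16.047,10.3) -> (16.047,21.6) [heading=90, move]
LT 150: heading 90 -> 240
FD 4.5: (16.047,21.6) -> (13.797,17.703) [heading=240, move]
FD 8.4: (13.797,17.703) -> (9.597,10.428) [heading=240, move]
Final: pos=(9.597,10.428), heading=240, 2 segment(s) drawn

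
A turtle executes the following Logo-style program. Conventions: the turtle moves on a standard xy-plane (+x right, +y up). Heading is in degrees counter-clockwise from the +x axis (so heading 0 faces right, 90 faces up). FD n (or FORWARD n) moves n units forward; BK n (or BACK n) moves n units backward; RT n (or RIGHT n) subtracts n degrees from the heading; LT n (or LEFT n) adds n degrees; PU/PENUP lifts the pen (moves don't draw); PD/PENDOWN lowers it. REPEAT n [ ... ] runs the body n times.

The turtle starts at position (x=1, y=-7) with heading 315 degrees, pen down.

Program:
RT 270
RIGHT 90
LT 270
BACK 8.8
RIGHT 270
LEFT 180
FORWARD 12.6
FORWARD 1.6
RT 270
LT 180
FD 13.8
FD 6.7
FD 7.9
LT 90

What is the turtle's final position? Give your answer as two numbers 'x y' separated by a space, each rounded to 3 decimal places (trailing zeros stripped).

Answer: 17.263 29.345

Derivation:
Executing turtle program step by step:
Start: pos=(1,-7), heading=315, pen down
RT 270: heading 315 -> 45
RT 90: heading 45 -> 315
LT 270: heading 315 -> 225
BK 8.8: (1,-7) -> (7.223,-0.777) [heading=225, draw]
RT 270: heading 225 -> 315
LT 180: heading 315 -> 135
FD 12.6: (7.223,-0.777) -> (-1.687,8.132) [heading=135, draw]
FD 1.6: (-1.687,8.132) -> (-2.818,9.263) [heading=135, draw]
RT 270: heading 135 -> 225
LT 180: heading 225 -> 45
FD 13.8: (-2.818,9.263) -> (6.94,19.022) [heading=45, draw]
FD 6.7: (6.94,19.022) -> (11.677,23.759) [heading=45, draw]
FD 7.9: (11.677,23.759) -> (17.263,29.345) [heading=45, draw]
LT 90: heading 45 -> 135
Final: pos=(17.263,29.345), heading=135, 6 segment(s) drawn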